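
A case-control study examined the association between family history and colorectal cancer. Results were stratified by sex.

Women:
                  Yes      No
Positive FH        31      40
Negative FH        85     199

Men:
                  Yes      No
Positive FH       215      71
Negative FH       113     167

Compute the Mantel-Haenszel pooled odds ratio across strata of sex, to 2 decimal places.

3.40

OR_MH = Σ(aᵢdᵢ/nᵢ) / Σ(bᵢcᵢ/nᵢ), where nᵢ is the stratum total.
Stratum 1 (Women): n = 355; a·d/n = 31·199/355 = 17.3775; b·c/n = 40·85/355 = 9.5775
Stratum 2 (Men): n = 566; a·d/n = 215·167/566 = 63.4364; b·c/n = 71·113/566 = 14.1749
OR_MH = (17.3775 + 63.4364) / (9.5775 + 14.1749) = 80.8139 / 23.7524 = 3.40235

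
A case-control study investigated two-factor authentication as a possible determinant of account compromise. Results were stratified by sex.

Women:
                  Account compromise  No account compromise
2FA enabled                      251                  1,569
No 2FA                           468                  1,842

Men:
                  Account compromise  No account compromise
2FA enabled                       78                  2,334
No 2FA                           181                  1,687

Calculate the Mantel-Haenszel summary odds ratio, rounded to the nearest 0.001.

OR_MH = Σ(aᵢdᵢ/nᵢ) / Σ(bᵢcᵢ/nᵢ), where nᵢ is the stratum total.
Stratum 1 (Women): n = 4130; a·d/n = 251·1842/4130 = 111.9472; b·c/n = 1569·468/4130 = 177.7947
Stratum 2 (Men): n = 4280; a·d/n = 78·1687/4280 = 30.7444; b·c/n = 2334·181/4280 = 98.7042
OR_MH = (111.9472 + 30.7444) / (177.7947 + 98.7042) = 142.6916 / 276.4989 = 0.51607

0.516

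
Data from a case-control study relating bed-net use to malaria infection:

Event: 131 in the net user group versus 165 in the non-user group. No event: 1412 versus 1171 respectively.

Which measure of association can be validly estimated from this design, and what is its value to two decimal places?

0.66

From the description: a = 131, b = 1412, c = 165, d = 1171.
This is a case-control study: participants were sampled on outcome status, so risks in the source population cannot be estimated directly — relative risk is not valid here. The odds ratio is the appropriate measure.
OR = (a·d)/(b·c) = (131 × 1171) / (1412 × 165) = 153401 / 232980 = 0.65843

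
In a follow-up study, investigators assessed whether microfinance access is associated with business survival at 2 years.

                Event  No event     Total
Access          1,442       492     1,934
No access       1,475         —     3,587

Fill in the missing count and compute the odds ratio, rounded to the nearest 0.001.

4.197

The missing cell is in the unexposed row: 3587 − 1475 = 2112.
So a = 1442, b = 492, c = 1475, d = 2112.
OR = (a·d)/(b·c) = (1442 × 2112) / (492 × 1475) = 3045504 / 725700 = 4.19664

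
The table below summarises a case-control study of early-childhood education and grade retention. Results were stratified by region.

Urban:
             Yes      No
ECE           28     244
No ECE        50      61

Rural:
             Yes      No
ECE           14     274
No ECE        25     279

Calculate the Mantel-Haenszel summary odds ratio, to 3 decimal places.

OR_MH = Σ(aᵢdᵢ/nᵢ) / Σ(bᵢcᵢ/nᵢ), where nᵢ is the stratum total.
Stratum 1 (Urban): n = 383; a·d/n = 28·61/383 = 4.4595; b·c/n = 244·50/383 = 31.8538
Stratum 2 (Rural): n = 592; a·d/n = 14·279/592 = 6.5980; b·c/n = 274·25/592 = 11.5709
OR_MH = (4.4595 + 6.5980) / (31.8538 + 11.5709) = 11.0575 / 43.4247 = 0.25464

0.255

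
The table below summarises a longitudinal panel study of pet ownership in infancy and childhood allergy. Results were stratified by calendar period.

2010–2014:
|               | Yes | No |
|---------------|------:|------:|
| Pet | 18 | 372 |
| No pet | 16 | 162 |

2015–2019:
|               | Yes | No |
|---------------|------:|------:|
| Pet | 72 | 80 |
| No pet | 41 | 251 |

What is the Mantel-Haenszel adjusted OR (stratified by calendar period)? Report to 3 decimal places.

OR_MH = Σ(aᵢdᵢ/nᵢ) / Σ(bᵢcᵢ/nᵢ), where nᵢ is the stratum total.
Stratum 1 (2010–2014): n = 568; a·d/n = 18·162/568 = 5.1338; b·c/n = 372·16/568 = 10.4789
Stratum 2 (2015–2019): n = 444; a·d/n = 72·251/444 = 40.7027; b·c/n = 80·41/444 = 7.3874
OR_MH = (5.1338 + 40.7027) / (10.4789 + 7.3874) = 45.8365 / 17.8663 = 2.56553

2.566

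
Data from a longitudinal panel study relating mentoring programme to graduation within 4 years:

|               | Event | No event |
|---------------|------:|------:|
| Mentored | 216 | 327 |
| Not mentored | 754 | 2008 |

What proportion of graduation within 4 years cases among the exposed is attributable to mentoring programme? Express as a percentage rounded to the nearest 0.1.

31.4

Cells: a = 216, b = 327, c = 754, d = 2008.
Risk in exposed = 216/543 = 0.39779; risk in unexposed = 754/2762 = 0.27299.
RR = 0.39779/0.27299 = 1.45716
AR% = (RR − 1)/RR × 100 = (1.45716 − 1)/1.45716 × 100 = 31.3732%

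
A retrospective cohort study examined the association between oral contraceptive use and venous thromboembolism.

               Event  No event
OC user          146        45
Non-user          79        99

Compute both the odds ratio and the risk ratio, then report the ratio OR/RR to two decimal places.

Cells: a = 146, b = 45, c = 79, d = 99.
OR = (146·99)/(45·79) = 14454/3555 = 4.06582
Risk in exposed = 146/191 = 0.76440; risk in unexposed = 79/178 = 0.44382; RR = 1.72231
OR/RR = 4.06582 / 1.72231 = 2.36067
The outcome is not rare, so the OR lies further from 1 than the RR.

2.36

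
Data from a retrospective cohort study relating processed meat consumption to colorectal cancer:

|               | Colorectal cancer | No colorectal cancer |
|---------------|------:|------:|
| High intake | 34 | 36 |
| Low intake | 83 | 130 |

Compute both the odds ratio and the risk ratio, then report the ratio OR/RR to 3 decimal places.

Cells: a = 34, b = 36, c = 83, d = 130.
OR = (34·130)/(36·83) = 4420/2988 = 1.47925
Risk in exposed = 34/70 = 0.48571; risk in unexposed = 83/213 = 0.38967; RR = 1.24647
OR/RR = 1.47925 / 1.24647 = 1.18675
The outcome is not rare, so the OR lies further from 1 than the RR.

1.187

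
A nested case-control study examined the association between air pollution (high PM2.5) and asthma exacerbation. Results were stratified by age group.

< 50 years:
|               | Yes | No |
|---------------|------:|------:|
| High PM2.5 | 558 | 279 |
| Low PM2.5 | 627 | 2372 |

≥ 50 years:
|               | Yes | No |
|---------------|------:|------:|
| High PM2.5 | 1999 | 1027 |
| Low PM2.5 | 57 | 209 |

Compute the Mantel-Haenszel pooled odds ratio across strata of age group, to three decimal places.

OR_MH = Σ(aᵢdᵢ/nᵢ) / Σ(bᵢcᵢ/nᵢ), where nᵢ is the stratum total.
Stratum 1 (< 50 years): n = 3836; a·d/n = 558·2372/3836 = 345.0407; b·c/n = 279·627/3836 = 45.6030
Stratum 2 (≥ 50 years): n = 3292; a·d/n = 1999·209/3292 = 126.9110; b·c/n = 1027·57/3292 = 17.7822
OR_MH = (345.0407 + 126.9110) / (45.6030 + 17.7822) = 471.9517 / 63.3852 = 7.44577

7.446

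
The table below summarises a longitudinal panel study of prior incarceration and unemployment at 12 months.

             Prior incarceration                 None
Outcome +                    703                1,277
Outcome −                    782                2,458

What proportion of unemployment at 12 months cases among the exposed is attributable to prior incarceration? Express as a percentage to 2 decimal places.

Reading the table with exposure as columns: a = 703 (Prior incarceration, case), b = 782 (Prior incarceration, non-case), c = 1277 (None, case), d = 2458.
Risk in exposed = 703/1485 = 0.47340; risk in unexposed = 1277/3735 = 0.34190.
RR = 0.47340/0.34190 = 1.38461
AR% = (RR − 1)/RR × 100 = (1.38461 − 1)/1.38461 × 100 = 27.7777%

27.78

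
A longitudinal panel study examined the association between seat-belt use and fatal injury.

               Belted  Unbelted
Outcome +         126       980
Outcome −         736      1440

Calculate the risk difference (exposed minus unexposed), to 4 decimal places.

Reading the table with exposure as columns: a = 126 (Belted, case), b = 736 (Belted, non-case), c = 980 (Unbelted, case), d = 1440.
Risk in exposed = 126/862 = 0.146172; risk in unexposed = 980/2420 = 0.404959.
Risk difference = 0.146172 − 0.404959 = -0.258787

-0.2588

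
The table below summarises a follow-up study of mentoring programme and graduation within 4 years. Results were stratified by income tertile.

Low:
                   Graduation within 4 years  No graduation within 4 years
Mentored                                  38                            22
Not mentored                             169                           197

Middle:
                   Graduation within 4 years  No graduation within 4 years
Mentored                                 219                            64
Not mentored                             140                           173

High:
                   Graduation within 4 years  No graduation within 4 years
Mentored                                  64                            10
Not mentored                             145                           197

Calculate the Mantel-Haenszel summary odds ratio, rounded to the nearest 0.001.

OR_MH = Σ(aᵢdᵢ/nᵢ) / Σ(bᵢcᵢ/nᵢ), where nᵢ is the stratum total.
Stratum 1 (Low): n = 426; a·d/n = 38·197/426 = 17.5728; b·c/n = 22·169/426 = 8.7277
Stratum 2 (Middle): n = 596; a·d/n = 219·173/596 = 63.5688; b·c/n = 64·140/596 = 15.0336
Stratum 3 (High): n = 416; a·d/n = 64·197/416 = 30.3077; b·c/n = 10·145/416 = 3.4856
OR_MH = (17.5728 + 63.5688 + 30.3077) / (8.7277 + 15.0336 + 3.4856) = 111.4493 / 27.2468 = 4.09036

4.090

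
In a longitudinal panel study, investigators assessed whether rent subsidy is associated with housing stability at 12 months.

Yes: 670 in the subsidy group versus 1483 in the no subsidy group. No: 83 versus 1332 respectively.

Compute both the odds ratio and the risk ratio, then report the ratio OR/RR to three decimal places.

4.293

From the description: a = 670, b = 83, c = 1483, d = 1332.
OR = (670·1332)/(83·1483) = 892440/123089 = 7.25036
Risk in exposed = 670/753 = 0.88977; risk in unexposed = 1483/2815 = 0.52682; RR = 1.68895
OR/RR = 7.25036 / 1.68895 = 4.29282
The outcome is not rare, so the OR lies further from 1 than the RR.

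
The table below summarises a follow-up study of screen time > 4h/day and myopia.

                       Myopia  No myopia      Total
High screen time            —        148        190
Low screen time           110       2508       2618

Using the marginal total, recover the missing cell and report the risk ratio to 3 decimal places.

5.261

The missing cell is in the exposed row: 190 − 148 = 42.
So a = 42, b = 148, c = 110, d = 2508.
RR = [a/(a+b)] / [c/(c+d)] = (42/190) / (110/2618) = 0.22105/0.04202 = 5.26105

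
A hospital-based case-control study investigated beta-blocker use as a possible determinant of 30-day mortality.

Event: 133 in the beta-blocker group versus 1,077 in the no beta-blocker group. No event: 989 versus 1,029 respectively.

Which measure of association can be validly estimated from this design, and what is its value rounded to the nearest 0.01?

0.13

From the description: a = 133, b = 989, c = 1077, d = 1029.
This is a hospital-based case-control study: participants were sampled on outcome status, so risks in the source population cannot be estimated directly — relative risk is not valid here. The odds ratio is the appropriate measure.
OR = (a·d)/(b·c) = (133 × 1029) / (989 × 1077) = 136857 / 1065153 = 0.12849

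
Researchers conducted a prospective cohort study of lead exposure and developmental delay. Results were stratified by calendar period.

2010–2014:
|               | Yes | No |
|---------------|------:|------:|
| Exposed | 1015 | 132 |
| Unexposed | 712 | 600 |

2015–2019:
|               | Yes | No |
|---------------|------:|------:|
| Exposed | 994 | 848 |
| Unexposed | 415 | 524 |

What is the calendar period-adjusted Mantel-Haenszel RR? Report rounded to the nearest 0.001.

1.445

RR_MH = Σ(aᵢ·n₀ᵢ/nᵢ) / Σ(cᵢ·n₁ᵢ/nᵢ), with n₁ᵢ = aᵢ+bᵢ (exposed), n₀ᵢ = cᵢ+dᵢ (unexposed), nᵢ = n₁ᵢ+n₀ᵢ.
Stratum 1 (2010–2014): n₁ = 1147, n₀ = 1312, n = 2459; a·n₀/n = 1015·1312/2459 = 541.5535; c·n₁/n = 712·1147/2459 = 332.1122
Stratum 2 (2015–2019): n₁ = 1842, n₀ = 939, n = 2781; a·n₀/n = 994·939/2781 = 335.6224; c·n₁/n = 415·1842/2781 = 274.8759
RR_MH = (541.5535 + 335.6224) / (332.1122 + 274.8759) = 877.1759 / 606.9882 = 1.44513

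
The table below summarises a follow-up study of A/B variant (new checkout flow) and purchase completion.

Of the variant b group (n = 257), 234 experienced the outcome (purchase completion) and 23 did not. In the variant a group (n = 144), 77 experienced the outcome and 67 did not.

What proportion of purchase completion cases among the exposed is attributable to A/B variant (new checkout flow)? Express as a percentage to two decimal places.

41.27

From the description: a = 234, b = 23, c = 77, d = 67.
Risk in exposed = 234/257 = 0.91051; risk in unexposed = 77/144 = 0.53472.
RR = 0.91051/0.53472 = 1.70276
AR% = (RR − 1)/RR × 100 = (1.70276 − 1)/1.70276 × 100 = 41.2720%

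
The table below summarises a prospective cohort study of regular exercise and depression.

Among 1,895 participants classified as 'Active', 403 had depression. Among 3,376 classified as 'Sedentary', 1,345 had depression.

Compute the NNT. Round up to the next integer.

6

Risk in treated group = 403/1895 = 0.21266; risk in control = 1345/3376 = 0.39840.
Absolute risk reduction = 0.39840 − 0.21266 = 0.18574
NNT = 1 / ARR = 1 / 0.18574 = 5.384 → round up → 6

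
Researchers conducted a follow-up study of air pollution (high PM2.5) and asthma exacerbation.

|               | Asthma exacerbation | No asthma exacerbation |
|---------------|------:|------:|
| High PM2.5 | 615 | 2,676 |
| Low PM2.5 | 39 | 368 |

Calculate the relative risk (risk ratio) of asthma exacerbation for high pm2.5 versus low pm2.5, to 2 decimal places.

1.95

Cells: a = 615, b = 2676, c = 39, d = 368.
Risk in exposed = 615/3291 = 0.18687; risk in unexposed = 39/407 = 0.09582.
RR = 0.18687 / 0.09582 = 1.95019
The risk among the exposed is 1.95 times that among the unexposed.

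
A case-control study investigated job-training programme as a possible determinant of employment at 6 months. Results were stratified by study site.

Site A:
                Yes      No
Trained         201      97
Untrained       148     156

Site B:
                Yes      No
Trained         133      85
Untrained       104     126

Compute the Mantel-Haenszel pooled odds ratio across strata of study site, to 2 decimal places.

2.05

OR_MH = Σ(aᵢdᵢ/nᵢ) / Σ(bᵢcᵢ/nᵢ), where nᵢ is the stratum total.
Stratum 1 (Site A): n = 602; a·d/n = 201·156/602 = 52.0864; b·c/n = 97·148/602 = 23.8472
Stratum 2 (Site B): n = 448; a·d/n = 133·126/448 = 37.4062; b·c/n = 85·104/448 = 19.7321
OR_MH = (52.0864 + 37.4062) / (23.8472 + 19.7321) = 89.4926 / 43.5793 = 2.05356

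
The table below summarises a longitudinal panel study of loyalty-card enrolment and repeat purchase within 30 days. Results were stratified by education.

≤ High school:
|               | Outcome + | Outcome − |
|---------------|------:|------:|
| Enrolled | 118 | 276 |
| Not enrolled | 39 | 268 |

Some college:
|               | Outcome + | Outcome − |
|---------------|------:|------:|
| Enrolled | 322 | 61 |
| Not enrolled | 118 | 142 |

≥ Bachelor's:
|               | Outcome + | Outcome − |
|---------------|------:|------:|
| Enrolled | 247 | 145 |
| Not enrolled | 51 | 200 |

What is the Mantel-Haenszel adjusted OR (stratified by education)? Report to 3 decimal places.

OR_MH = Σ(aᵢdᵢ/nᵢ) / Σ(bᵢcᵢ/nᵢ), where nᵢ is the stratum total.
Stratum 1 (≤ High school): n = 701; a·d/n = 118·268/701 = 45.1127; b·c/n = 276·39/701 = 15.3552
Stratum 2 (Some college): n = 643; a·d/n = 322·142/643 = 71.1104; b·c/n = 61·118/643 = 11.1944
Stratum 3 (≥ Bachelor's): n = 643; a·d/n = 247·200/643 = 76.8274; b·c/n = 145·51/643 = 11.5008
OR_MH = (45.1127 + 71.1104 + 76.8274) / (15.3552 + 11.1944 + 11.5008) = 193.0505 / 38.0504 = 5.07355

5.074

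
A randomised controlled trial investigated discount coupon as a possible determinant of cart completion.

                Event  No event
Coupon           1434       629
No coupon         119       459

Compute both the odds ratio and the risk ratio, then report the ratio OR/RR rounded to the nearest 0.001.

Cells: a = 1434, b = 629, c = 119, d = 459.
OR = (1434·459)/(629·119) = 658206/74851 = 8.79355
Risk in exposed = 1434/2063 = 0.69510; risk in unexposed = 119/578 = 0.20588; RR = 3.37622
OR/RR = 8.79355 / 3.37622 = 2.60455
The outcome is not rare, so the OR lies further from 1 than the RR.

2.605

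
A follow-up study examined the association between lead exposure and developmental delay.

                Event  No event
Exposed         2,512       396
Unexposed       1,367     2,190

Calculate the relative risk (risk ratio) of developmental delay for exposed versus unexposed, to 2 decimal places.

Cells: a = 2512, b = 396, c = 1367, d = 2190.
Risk in exposed = 2512/2908 = 0.86382; risk in unexposed = 1367/3557 = 0.38431.
RR = 0.86382 / 0.38431 = 2.24771
The risk among the exposed is 2.25 times that among the unexposed.

2.25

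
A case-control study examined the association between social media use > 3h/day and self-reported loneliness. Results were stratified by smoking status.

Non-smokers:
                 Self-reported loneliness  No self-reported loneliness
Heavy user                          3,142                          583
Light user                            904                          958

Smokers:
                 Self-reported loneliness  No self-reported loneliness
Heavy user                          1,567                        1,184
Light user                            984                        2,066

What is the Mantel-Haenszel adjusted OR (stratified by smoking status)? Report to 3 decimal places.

3.716

OR_MH = Σ(aᵢdᵢ/nᵢ) / Σ(bᵢcᵢ/nᵢ), where nᵢ is the stratum total.
Stratum 1 (Non-smokers): n = 5587; a·d/n = 3142·958/5587 = 538.7571; b·c/n = 583·904/5587 = 94.3318
Stratum 2 (Smokers): n = 5801; a·d/n = 1567·2066/5801 = 558.0800; b·c/n = 1184·984/5801 = 200.8371
OR_MH = (538.7571 + 558.0800) / (94.3318 + 200.8371) = 1096.8371 / 295.1689 = 3.71596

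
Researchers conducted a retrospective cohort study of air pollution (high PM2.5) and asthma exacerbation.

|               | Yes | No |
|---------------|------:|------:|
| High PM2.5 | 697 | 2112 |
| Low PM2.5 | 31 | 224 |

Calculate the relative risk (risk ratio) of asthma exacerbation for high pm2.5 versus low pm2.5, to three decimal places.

2.041

Cells: a = 697, b = 2112, c = 31, d = 224.
Risk in exposed = 697/2809 = 0.24813; risk in unexposed = 31/255 = 0.12157.
RR = 0.24813 / 0.12157 = 2.04108
The risk among the exposed is 2.04 times that among the unexposed.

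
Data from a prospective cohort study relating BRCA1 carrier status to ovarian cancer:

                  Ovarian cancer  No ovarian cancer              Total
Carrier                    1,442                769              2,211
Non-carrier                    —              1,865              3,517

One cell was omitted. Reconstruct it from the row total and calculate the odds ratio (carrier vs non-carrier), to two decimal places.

The missing cell is in the unexposed row: 3517 − 1865 = 1652.
So a = 1442, b = 769, c = 1652, d = 1865.
OR = (a·d)/(b·c) = (1442 × 1865) / (769 × 1652) = 2689330 / 1270388 = 2.11694

2.12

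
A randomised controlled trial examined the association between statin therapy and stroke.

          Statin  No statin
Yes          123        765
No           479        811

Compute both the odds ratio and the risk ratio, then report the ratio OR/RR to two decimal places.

0.65

Reading the table with exposure as columns: a = 123 (Statin, case), b = 479 (Statin, non-case), c = 765 (No statin, case), d = 811.
OR = (123·811)/(479·765) = 99753/366435 = 0.27223
Risk in exposed = 123/602 = 0.20432; risk in unexposed = 765/1576 = 0.48541; RR = 0.42092
OR/RR = 0.27223 / 0.42092 = 0.64673
The outcome is not rare, so the OR lies further from 1 than the RR.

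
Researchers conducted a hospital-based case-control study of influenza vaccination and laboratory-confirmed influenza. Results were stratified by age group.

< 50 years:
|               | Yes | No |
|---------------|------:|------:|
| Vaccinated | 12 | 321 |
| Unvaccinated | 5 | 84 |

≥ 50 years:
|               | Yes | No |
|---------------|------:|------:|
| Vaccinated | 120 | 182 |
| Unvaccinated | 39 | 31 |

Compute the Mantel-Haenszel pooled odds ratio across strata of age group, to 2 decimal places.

OR_MH = Σ(aᵢdᵢ/nᵢ) / Σ(bᵢcᵢ/nᵢ), where nᵢ is the stratum total.
Stratum 1 (< 50 years): n = 422; a·d/n = 12·84/422 = 2.3886; b·c/n = 321·5/422 = 3.8033
Stratum 2 (≥ 50 years): n = 372; a·d/n = 120·31/372 = 10.0000; b·c/n = 182·39/372 = 19.0806
OR_MH = (2.3886 + 10.0000) / (3.8033 + 19.0806) = 12.3886 / 22.8840 = 0.54137

0.54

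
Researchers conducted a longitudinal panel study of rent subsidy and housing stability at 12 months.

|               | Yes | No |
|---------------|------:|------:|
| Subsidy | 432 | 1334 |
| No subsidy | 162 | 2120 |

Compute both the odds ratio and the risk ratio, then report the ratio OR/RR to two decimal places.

Cells: a = 432, b = 1334, c = 162, d = 2120.
OR = (432·2120)/(1334·162) = 915840/216108 = 4.23788
Risk in exposed = 432/1766 = 0.24462; risk in unexposed = 162/2282 = 0.07099; RR = 3.44583
OR/RR = 4.23788 / 3.44583 = 1.22986
The outcome is not rare, so the OR lies further from 1 than the RR.

1.23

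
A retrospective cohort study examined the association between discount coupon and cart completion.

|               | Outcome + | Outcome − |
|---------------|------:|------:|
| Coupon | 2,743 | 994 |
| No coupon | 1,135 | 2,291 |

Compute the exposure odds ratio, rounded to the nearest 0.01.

Cells: a = 2743, b = 994, c = 1135, d = 2291.
OR = (a·d)/(b·c) = (2743 × 2291) / (994 × 1135) = 6284213 / 1128190 = 5.57017
The odds of cart completion are about 5.57 times as high in the coupon group.

5.57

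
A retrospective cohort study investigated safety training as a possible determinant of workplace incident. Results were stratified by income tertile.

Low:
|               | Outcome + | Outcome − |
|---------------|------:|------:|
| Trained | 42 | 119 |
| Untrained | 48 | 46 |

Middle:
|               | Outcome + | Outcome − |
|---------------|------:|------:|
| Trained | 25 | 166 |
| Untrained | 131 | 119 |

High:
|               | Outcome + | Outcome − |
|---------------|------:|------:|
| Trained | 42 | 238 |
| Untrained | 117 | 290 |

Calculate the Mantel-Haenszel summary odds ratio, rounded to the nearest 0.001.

0.286

OR_MH = Σ(aᵢdᵢ/nᵢ) / Σ(bᵢcᵢ/nᵢ), where nᵢ is the stratum total.
Stratum 1 (Low): n = 255; a·d/n = 42·46/255 = 7.5765; b·c/n = 119·48/255 = 22.4000
Stratum 2 (Middle): n = 441; a·d/n = 25·119/441 = 6.7460; b·c/n = 166·131/441 = 49.3107
Stratum 3 (High): n = 687; a·d/n = 42·290/687 = 17.7293; b·c/n = 238·117/687 = 40.5328
OR_MH = (7.5765 + 6.7460 + 17.7293) / (22.4000 + 49.3107 + 40.5328) = 32.0518 / 112.2434 = 0.28556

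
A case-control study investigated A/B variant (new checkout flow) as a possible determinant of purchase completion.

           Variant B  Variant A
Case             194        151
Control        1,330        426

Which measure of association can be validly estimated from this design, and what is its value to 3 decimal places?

Reading the table with exposure as columns: a = 194 (Variant B, case), b = 1330 (Variant B, non-case), c = 151 (Variant A, case), d = 426.
This is a case-control study: participants were sampled on outcome status, so risks in the source population cannot be estimated directly — relative risk is not valid here. The odds ratio is the appropriate measure.
OR = (a·d)/(b·c) = (194 × 426) / (1330 × 151) = 82644 / 200830 = 0.41151

0.412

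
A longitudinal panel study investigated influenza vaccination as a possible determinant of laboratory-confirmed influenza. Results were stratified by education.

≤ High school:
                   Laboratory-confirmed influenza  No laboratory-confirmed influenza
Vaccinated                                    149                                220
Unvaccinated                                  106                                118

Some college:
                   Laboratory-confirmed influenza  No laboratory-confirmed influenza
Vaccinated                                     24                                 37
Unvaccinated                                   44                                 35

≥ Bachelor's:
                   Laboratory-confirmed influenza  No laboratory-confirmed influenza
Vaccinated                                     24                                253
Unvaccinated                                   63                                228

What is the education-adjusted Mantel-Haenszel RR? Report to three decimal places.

RR_MH = Σ(aᵢ·n₀ᵢ/nᵢ) / Σ(cᵢ·n₁ᵢ/nᵢ), with n₁ᵢ = aᵢ+bᵢ (exposed), n₀ᵢ = cᵢ+dᵢ (unexposed), nᵢ = n₁ᵢ+n₀ᵢ.
Stratum 1 (≤ High school): n₁ = 369, n₀ = 224, n = 593; a·n₀/n = 149·224/593 = 56.2833; c·n₁/n = 106·369/593 = 65.9595
Stratum 2 (Some college): n₁ = 61, n₀ = 79, n = 140; a·n₀/n = 24·79/140 = 13.5429; c·n₁/n = 44·61/140 = 19.1714
Stratum 3 (≥ Bachelor's): n₁ = 277, n₀ = 291, n = 568; a·n₀/n = 24·291/568 = 12.2958; c·n₁/n = 63·277/568 = 30.7236
RR_MH = (56.2833 + 13.5429 + 12.2958) / (65.9595 + 19.1714 + 30.7236) = 82.1219 / 115.8545 = 0.70884

0.709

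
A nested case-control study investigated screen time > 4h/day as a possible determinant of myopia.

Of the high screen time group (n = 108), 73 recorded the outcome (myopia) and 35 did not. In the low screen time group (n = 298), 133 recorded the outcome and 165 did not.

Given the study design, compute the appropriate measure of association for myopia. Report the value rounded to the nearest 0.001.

2.588

From the description: a = 73, b = 35, c = 133, d = 165.
This is a nested case-control study: participants were sampled on outcome status, so risks in the source population cannot be estimated directly — relative risk is not valid here. The odds ratio is the appropriate measure.
OR = (a·d)/(b·c) = (73 × 165) / (35 × 133) = 12045 / 4655 = 2.58754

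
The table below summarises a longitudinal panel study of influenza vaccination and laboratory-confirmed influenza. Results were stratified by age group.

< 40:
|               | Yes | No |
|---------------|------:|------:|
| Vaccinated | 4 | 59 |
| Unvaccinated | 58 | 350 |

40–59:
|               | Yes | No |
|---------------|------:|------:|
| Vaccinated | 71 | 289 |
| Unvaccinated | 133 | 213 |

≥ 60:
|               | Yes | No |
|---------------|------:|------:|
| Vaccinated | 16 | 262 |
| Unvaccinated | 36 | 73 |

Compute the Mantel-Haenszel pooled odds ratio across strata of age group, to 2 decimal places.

0.32

OR_MH = Σ(aᵢdᵢ/nᵢ) / Σ(bᵢcᵢ/nᵢ), where nᵢ is the stratum total.
Stratum 1 (< 40): n = 471; a·d/n = 4·350/471 = 2.9724; b·c/n = 59·58/471 = 7.2654
Stratum 2 (40–59): n = 706; a·d/n = 71·213/706 = 21.4207; b·c/n = 289·133/706 = 54.4433
Stratum 3 (≥ 60): n = 387; a·d/n = 16·73/387 = 3.0181; b·c/n = 262·36/387 = 24.3721
OR_MH = (2.9724 + 21.4207 + 3.0181) / (7.2654 + 54.4433 + 24.3721) = 27.4112 / 86.0808 = 0.31844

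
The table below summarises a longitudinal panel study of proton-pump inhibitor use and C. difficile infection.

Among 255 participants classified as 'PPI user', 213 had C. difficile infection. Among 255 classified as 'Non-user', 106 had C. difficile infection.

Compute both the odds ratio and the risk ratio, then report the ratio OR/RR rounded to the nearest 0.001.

3.548

From the description: a = 213, b = 42, c = 106, d = 149.
OR = (213·149)/(42·106) = 31737/4452 = 7.12871
Risk in exposed = 213/255 = 0.83529; risk in unexposed = 106/255 = 0.41569; RR = 2.00943
OR/RR = 7.12871 / 2.00943 = 3.54762
The outcome is not rare, so the OR lies further from 1 than the RR.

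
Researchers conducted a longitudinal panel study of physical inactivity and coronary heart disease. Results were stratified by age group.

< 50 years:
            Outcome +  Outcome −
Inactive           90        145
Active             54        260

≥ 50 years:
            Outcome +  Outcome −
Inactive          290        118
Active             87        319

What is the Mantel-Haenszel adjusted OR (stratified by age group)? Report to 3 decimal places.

5.815

OR_MH = Σ(aᵢdᵢ/nᵢ) / Σ(bᵢcᵢ/nᵢ), where nᵢ is the stratum total.
Stratum 1 (< 50 years): n = 549; a·d/n = 90·260/549 = 42.6230; b·c/n = 145·54/549 = 14.2623
Stratum 2 (≥ 50 years): n = 814; a·d/n = 290·319/814 = 113.6486; b·c/n = 118·87/814 = 12.6118
OR_MH = (42.6230 + 113.6486) / (14.2623 + 12.6118) = 156.2716 / 26.8741 = 5.81495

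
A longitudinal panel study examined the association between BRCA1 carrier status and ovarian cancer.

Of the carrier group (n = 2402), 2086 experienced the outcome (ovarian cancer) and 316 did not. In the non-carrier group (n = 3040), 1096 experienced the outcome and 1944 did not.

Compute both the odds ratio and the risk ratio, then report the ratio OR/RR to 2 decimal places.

From the description: a = 2086, b = 316, c = 1096, d = 1944.
OR = (2086·1944)/(316·1096) = 4055184/346336 = 11.70881
Risk in exposed = 2086/2402 = 0.86844; risk in unexposed = 1096/3040 = 0.36053; RR = 2.40882
OR/RR = 11.70881 / 2.40882 = 4.86081
The outcome is not rare, so the OR lies further from 1 than the RR.

4.86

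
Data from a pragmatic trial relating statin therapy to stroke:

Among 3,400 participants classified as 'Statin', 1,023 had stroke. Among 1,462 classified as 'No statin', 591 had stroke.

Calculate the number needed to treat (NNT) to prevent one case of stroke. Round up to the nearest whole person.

Risk in treated group = 1023/3400 = 0.30088; risk in control = 591/1462 = 0.40424.
Absolute risk reduction = 0.40424 − 0.30088 = 0.10336
NNT = 1 / ARR = 1 / 0.10336 = 9.675 → round up → 10

10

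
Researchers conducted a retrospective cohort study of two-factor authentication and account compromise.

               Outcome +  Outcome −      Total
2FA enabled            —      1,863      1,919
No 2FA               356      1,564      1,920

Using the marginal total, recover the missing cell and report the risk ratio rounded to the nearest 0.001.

The missing cell is in the exposed row: 1919 − 1863 = 56.
So a = 56, b = 1863, c = 356, d = 1564.
RR = [a/(a+b)] / [c/(c+d)] = (56/1919) / (356/1920) = 0.02918/0.18542 = 0.15739

0.157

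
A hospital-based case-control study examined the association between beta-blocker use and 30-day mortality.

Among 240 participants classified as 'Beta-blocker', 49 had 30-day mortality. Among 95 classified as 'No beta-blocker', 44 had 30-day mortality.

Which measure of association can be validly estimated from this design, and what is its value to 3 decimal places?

From the description: a = 49, b = 191, c = 44, d = 51.
This is a hospital-based case-control study: participants were sampled on outcome status, so risks in the source population cannot be estimated directly — relative risk is not valid here. The odds ratio is the appropriate measure.
OR = (a·d)/(b·c) = (49 × 51) / (191 × 44) = 2499 / 8404 = 0.29736

0.297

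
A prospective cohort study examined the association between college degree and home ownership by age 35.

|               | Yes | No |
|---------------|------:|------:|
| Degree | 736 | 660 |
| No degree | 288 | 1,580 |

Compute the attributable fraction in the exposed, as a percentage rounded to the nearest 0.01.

Cells: a = 736, b = 660, c = 288, d = 1580.
Risk in exposed = 736/1396 = 0.52722; risk in unexposed = 288/1868 = 0.15418.
RR = 0.52722/0.15418 = 3.41961
AR% = (RR − 1)/RR × 100 = (3.41961 − 1)/3.41961 × 100 = 70.7569%

70.76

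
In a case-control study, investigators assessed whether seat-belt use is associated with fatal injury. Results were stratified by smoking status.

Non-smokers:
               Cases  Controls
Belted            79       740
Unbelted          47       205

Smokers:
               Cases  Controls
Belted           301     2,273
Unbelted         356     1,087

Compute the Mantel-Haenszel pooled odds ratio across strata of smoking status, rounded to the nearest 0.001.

OR_MH = Σ(aᵢdᵢ/nᵢ) / Σ(bᵢcᵢ/nᵢ), where nᵢ is the stratum total.
Stratum 1 (Non-smokers): n = 1071; a·d/n = 79·205/1071 = 15.1214; b·c/n = 740·47/1071 = 32.4743
Stratum 2 (Smokers): n = 4017; a·d/n = 301·1087/4017 = 81.4506; b·c/n = 2273·356/4017 = 201.4409
OR_MH = (15.1214 + 81.4506) / (32.4743 + 201.4409) = 96.5720 / 233.9152 = 0.41285

0.413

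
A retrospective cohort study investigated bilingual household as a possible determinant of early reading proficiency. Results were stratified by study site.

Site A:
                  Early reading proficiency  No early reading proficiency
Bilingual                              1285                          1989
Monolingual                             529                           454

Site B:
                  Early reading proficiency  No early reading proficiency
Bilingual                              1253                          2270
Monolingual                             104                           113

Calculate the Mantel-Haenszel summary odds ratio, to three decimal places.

0.564

OR_MH = Σ(aᵢdᵢ/nᵢ) / Σ(bᵢcᵢ/nᵢ), where nᵢ is the stratum total.
Stratum 1 (Site A): n = 4257; a·d/n = 1285·454/4257 = 137.0425; b·c/n = 1989·529/4257 = 247.1649
Stratum 2 (Site B): n = 3740; a·d/n = 1253·113/3740 = 37.8580; b·c/n = 2270·104/3740 = 63.1230
OR_MH = (137.0425 + 37.8580) / (247.1649 + 63.1230) = 174.9005 / 310.2879 = 0.56367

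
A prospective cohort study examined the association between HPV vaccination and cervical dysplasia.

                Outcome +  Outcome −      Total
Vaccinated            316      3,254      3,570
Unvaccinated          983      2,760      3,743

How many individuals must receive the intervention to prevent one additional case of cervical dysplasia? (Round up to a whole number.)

Risk in treated group = 316/3570 = 0.08852; risk in control = 983/3743 = 0.26262.
Absolute risk reduction = 0.26262 − 0.08852 = 0.17411
NNT = 1 / ARR = 1 / 0.17411 = 5.744 → round up → 6

6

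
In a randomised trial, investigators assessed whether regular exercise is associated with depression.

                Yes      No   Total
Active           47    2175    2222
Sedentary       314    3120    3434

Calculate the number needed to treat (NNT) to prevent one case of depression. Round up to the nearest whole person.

15

Risk in treated group = 47/2222 = 0.02115; risk in control = 314/3434 = 0.09144.
Absolute risk reduction = 0.09144 − 0.02115 = 0.07029
NNT = 1 / ARR = 1 / 0.07029 = 14.227 → round up → 15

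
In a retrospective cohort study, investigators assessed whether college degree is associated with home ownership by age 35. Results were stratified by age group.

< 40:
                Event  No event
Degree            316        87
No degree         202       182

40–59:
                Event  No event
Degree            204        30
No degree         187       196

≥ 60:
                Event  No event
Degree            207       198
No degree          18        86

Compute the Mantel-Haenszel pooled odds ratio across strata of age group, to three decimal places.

OR_MH = Σ(aᵢdᵢ/nᵢ) / Σ(bᵢcᵢ/nᵢ), where nᵢ is the stratum total.
Stratum 1 (< 40): n = 787; a·d/n = 316·182/787 = 73.0775; b·c/n = 87·202/787 = 22.3304
Stratum 2 (40–59): n = 617; a·d/n = 204·196/617 = 64.8039; b·c/n = 30·187/617 = 9.0924
Stratum 3 (≥ 60): n = 509; a·d/n = 207·86/509 = 34.9745; b·c/n = 198·18/509 = 7.0020
OR_MH = (73.0775 + 64.8039 + 34.9745) / (22.3304 + 9.0924 + 7.0020) = 172.8559 / 38.4247 = 4.49856

4.499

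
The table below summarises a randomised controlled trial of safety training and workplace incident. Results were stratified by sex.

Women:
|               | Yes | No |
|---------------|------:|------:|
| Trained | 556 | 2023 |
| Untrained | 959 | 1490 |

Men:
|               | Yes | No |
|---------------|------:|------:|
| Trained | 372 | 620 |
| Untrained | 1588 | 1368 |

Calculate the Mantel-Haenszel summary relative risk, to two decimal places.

RR_MH = Σ(aᵢ·n₀ᵢ/nᵢ) / Σ(cᵢ·n₁ᵢ/nᵢ), with n₁ᵢ = aᵢ+bᵢ (exposed), n₀ᵢ = cᵢ+dᵢ (unexposed), nᵢ = n₁ᵢ+n₀ᵢ.
Stratum 1 (Women): n₁ = 2579, n₀ = 2449, n = 5028; a·n₀/n = 556·2449/5028 = 270.8123; c·n₁/n = 959·2579/5028 = 491.8976
Stratum 2 (Men): n₁ = 992, n₀ = 2956, n = 3948; a·n₀/n = 372·2956/3948 = 278.5289; c·n₁/n = 1588·992/3948 = 399.0111
RR_MH = (270.8123 + 278.5289) / (491.8976 + 399.0111) = 549.3411 / 890.9087 = 0.61661

0.62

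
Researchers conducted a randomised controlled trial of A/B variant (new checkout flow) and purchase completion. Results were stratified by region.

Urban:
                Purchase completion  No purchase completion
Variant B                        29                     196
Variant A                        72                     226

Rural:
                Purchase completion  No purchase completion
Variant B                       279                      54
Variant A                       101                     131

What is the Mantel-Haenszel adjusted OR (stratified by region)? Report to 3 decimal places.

2.108

OR_MH = Σ(aᵢdᵢ/nᵢ) / Σ(bᵢcᵢ/nᵢ), where nᵢ is the stratum total.
Stratum 1 (Urban): n = 523; a·d/n = 29·226/523 = 12.5315; b·c/n = 196·72/523 = 26.9828
Stratum 2 (Rural): n = 565; a·d/n = 279·131/565 = 64.6885; b·c/n = 54·101/565 = 9.6531
OR_MH = (12.5315 + 64.6885) / (26.9828 + 9.6531) = 77.2200 / 36.6359 = 2.10777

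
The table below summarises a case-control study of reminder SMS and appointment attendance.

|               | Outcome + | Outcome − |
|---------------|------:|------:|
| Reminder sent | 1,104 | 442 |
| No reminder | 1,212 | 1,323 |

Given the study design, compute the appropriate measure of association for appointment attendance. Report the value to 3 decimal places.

Cells: a = 1104, b = 442, c = 1212, d = 1323.
This is a case-control study: participants were sampled on outcome status, so risks in the source population cannot be estimated directly — relative risk is not valid here. The odds ratio is the appropriate measure.
OR = (a·d)/(b·c) = (1104 × 1323) / (442 × 1212) = 1460592 / 535704 = 2.72649

2.726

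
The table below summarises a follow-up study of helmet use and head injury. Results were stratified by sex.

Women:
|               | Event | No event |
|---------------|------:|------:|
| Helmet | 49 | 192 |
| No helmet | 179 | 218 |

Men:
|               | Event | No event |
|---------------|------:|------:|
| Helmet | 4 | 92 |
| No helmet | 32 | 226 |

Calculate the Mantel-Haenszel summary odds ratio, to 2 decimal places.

OR_MH = Σ(aᵢdᵢ/nᵢ) / Σ(bᵢcᵢ/nᵢ), where nᵢ is the stratum total.
Stratum 1 (Women): n = 638; a·d/n = 49·218/638 = 16.7429; b·c/n = 192·179/638 = 53.8683
Stratum 2 (Men): n = 354; a·d/n = 4·226/354 = 2.5537; b·c/n = 92·32/354 = 8.3164
OR_MH = (16.7429 + 2.5537) / (53.8683 + 8.3164) = 19.2966 / 62.1847 = 0.31031

0.31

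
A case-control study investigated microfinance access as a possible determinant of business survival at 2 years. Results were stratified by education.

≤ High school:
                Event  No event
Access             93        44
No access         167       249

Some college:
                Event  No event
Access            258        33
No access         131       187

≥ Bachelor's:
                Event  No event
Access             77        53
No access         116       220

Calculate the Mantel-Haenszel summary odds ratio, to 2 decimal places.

OR_MH = Σ(aᵢdᵢ/nᵢ) / Σ(bᵢcᵢ/nᵢ), where nᵢ is the stratum total.
Stratum 1 (≤ High school): n = 553; a·d/n = 93·249/553 = 41.8752; b·c/n = 44·167/553 = 13.2875
Stratum 2 (Some college): n = 609; a·d/n = 258·187/609 = 79.2217; b·c/n = 33·131/609 = 7.0985
Stratum 3 (≥ Bachelor's): n = 466; a·d/n = 77·220/466 = 36.3519; b·c/n = 53·116/466 = 13.1931
OR_MH = (41.8752 + 79.2217 + 36.3519) / (13.2875 + 7.0985 + 13.1931) = 157.4488 / 33.5792 = 4.68888

4.69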